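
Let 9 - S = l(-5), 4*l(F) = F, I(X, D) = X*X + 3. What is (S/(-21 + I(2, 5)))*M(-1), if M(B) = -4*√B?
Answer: 41*I/14 ≈ 2.9286*I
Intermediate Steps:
I(X, D) = 3 + X² (I(X, D) = X² + 3 = 3 + X²)
l(F) = F/4
S = 41/4 (S = 9 - (-5)/4 = 9 - 1*(-5/4) = 9 + 5/4 = 41/4 ≈ 10.250)
(S/(-21 + I(2, 5)))*M(-1) = ((41/4)/(-21 + (3 + 2²)))*(-4*I) = ((41/4)/(-21 + (3 + 4)))*(-4*I) = ((41/4)/(-21 + 7))*(-4*I) = ((41/4)/(-14))*(-4*I) = (-1/14*41/4)*(-4*I) = -(-41)*I/14 = 41*I/14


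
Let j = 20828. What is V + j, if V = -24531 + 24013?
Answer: 20310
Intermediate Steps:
V = -518
V + j = -518 + 20828 = 20310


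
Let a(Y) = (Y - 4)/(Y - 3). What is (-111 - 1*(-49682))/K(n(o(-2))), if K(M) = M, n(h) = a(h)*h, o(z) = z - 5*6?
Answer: -1734985/1152 ≈ -1506.1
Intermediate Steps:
o(z) = -30 + z (o(z) = z - 30 = -30 + z)
a(Y) = (-4 + Y)/(-3 + Y)
n(h) = h*(-4 + h)/(-3 + h) (n(h) = ((-4 + h)/(-3 + h))*h = h*(-4 + h)/(-3 + h))
(-111 - 1*(-49682))/K(n(o(-2))) = (-111 - 1*(-49682))/(((-30 - 2)*(-4 + (-30 - 2))/(-3 + (-30 - 2)))) = (-111 + 49682)/((-32*(-4 - 32)/(-3 - 32))) = 49571/((-32*(-36)/(-35))) = 49571/((-32*(-1/35)*(-36))) = 49571/(-1152/35) = 49571*(-35/1152) = -1734985/1152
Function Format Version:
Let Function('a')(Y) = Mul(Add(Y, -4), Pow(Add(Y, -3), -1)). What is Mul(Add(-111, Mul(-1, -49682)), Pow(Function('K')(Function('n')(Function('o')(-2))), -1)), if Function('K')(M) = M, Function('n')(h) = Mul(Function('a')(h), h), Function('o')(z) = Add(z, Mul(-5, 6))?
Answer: Rational(-1734985, 1152) ≈ -1506.1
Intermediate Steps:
Function('o')(z) = Add(-30, z) (Function('o')(z) = Add(z, -30) = Add(-30, z))
Function('a')(Y) = Mul(Pow(Add(-3, Y), -1), Add(-4, Y)) (Function('a')(Y) = Mul(Add(-4, Y), Pow(Add(-3, Y), -1)) = Mul(Pow(Add(-3, Y), -1), Add(-4, Y)))
Function('n')(h) = Mul(h, Pow(Add(-3, h), -1), Add(-4, h)) (Function('n')(h) = Mul(Mul(Pow(Add(-3, h), -1), Add(-4, h)), h) = Mul(h, Pow(Add(-3, h), -1), Add(-4, h)))
Mul(Add(-111, Mul(-1, -49682)), Pow(Function('K')(Function('n')(Function('o')(-2))), -1)) = Mul(Add(-111, Mul(-1, -49682)), Pow(Mul(Add(-30, -2), Pow(Add(-3, Add(-30, -2)), -1), Add(-4, Add(-30, -2))), -1)) = Mul(Add(-111, 49682), Pow(Mul(-32, Pow(Add(-3, -32), -1), Add(-4, -32)), -1)) = Mul(49571, Pow(Mul(-32, Pow(-35, -1), -36), -1)) = Mul(49571, Pow(Mul(-32, Rational(-1, 35), -36), -1)) = Mul(49571, Pow(Rational(-1152, 35), -1)) = Mul(49571, Rational(-35, 1152)) = Rational(-1734985, 1152)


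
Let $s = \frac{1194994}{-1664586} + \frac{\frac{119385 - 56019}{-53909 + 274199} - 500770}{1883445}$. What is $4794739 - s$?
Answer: $\frac{13140699467766216196237}{2740649026274775} \approx 4.7947 \cdot 10^{6}$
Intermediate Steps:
$s = - \frac{2696174527787512}{2740649026274775}$ ($s = 1194994 \left(- \frac{1}{1664586}\right) + \left(\frac{63366}{220290} - 500770\right) \frac{1}{1883445} = - \frac{597497}{832293} + \left(63366 \cdot \frac{1}{220290} - 500770\right) \frac{1}{1883445} = - \frac{597497}{832293} + \left(\frac{10561}{36715} - 500770\right) \frac{1}{1883445} = - \frac{597497}{832293} - \frac{6128586663}{23050227725} = - \frac{2696174527787512}{2740649026274775} \approx -0.98377$)
$4794739 - s = 4794739 - - \frac{2696174527787512}{2740649026274775} = 4794739 + \frac{2696174527787512}{2740649026274775} = \frac{13140699467766216196237}{2740649026274775}$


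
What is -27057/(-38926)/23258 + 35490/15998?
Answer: 553982442807/249717997348 ≈ 2.2184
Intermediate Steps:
-27057/(-38926)/23258 + 35490/15998 = -27057*(-1/38926)*(1/23258) + 35490*(1/15998) = (27057/38926)*(1/23258) + 17745/7999 = 933/31218652 + 17745/7999 = 553982442807/249717997348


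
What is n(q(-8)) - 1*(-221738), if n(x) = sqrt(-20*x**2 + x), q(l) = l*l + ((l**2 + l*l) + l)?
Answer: 221738 + 2*I*sqrt(169234) ≈ 2.2174e+5 + 822.76*I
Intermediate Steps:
q(l) = l + 3*l**2 (q(l) = l**2 + ((l**2 + l**2) + l) = l**2 + (2*l**2 + l) = l**2 + (l + 2*l**2) = l + 3*l**2)
n(x) = sqrt(x - 20*x**2)
n(q(-8)) - 1*(-221738) = sqrt((-8*(1 + 3*(-8)))*(1 - (-160)*(1 + 3*(-8)))) - 1*(-221738) = sqrt((-8*(1 - 24))*(1 - (-160)*(1 - 24))) + 221738 = sqrt((-8*(-23))*(1 - (-160)*(-23))) + 221738 = sqrt(184*(1 - 20*184)) + 221738 = sqrt(184*(1 - 3680)) + 221738 = sqrt(184*(-3679)) + 221738 = sqrt(-676936) + 221738 = 2*I*sqrt(169234) + 221738 = 221738 + 2*I*sqrt(169234)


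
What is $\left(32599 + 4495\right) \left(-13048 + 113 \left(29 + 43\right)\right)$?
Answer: $-182205728$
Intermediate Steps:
$\left(32599 + 4495\right) \left(-13048 + 113 \left(29 + 43\right)\right) = 37094 \left(-13048 + 113 \cdot 72\right) = 37094 \left(-13048 + 8136\right) = 37094 \left(-4912\right) = -182205728$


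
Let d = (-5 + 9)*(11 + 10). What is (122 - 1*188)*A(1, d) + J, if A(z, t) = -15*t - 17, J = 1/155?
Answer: 13063711/155 ≈ 84282.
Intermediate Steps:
d = 84 (d = 4*21 = 84)
J = 1/155 ≈ 0.0064516
A(z, t) = -17 - 15*t
(122 - 1*188)*A(1, d) + J = (122 - 1*188)*(-17 - 15*84) + 1/155 = (122 - 188)*(-17 - 1260) + 1/155 = -66*(-1277) + 1/155 = 84282 + 1/155 = 13063711/155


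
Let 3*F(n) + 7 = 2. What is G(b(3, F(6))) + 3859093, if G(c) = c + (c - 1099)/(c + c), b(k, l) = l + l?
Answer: 231555301/60 ≈ 3.8593e+6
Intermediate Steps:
F(n) = -5/3 (F(n) = -7/3 + (1/3)*2 = -7/3 + 2/3 = -5/3)
b(k, l) = 2*l
G(c) = c + (-1099 + c)/(2*c) (G(c) = c + (-1099 + c)/((2*c)) = c + (-1099 + c)*(1/(2*c)) = c + (-1099 + c)/(2*c))
G(b(3, F(6))) + 3859093 = (1/2 + 2*(-5/3) - 1099/(2*(2*(-5/3)))) + 3859093 = (1/2 - 10/3 - 1099/(2*(-10/3))) + 3859093 = (1/2 - 10/3 - 1099/2*(-3/10)) + 3859093 = (1/2 - 10/3 + 3297/20) + 3859093 = 9721/60 + 3859093 = 231555301/60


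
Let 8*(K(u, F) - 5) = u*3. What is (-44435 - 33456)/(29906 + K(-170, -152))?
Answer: -311564/119389 ≈ -2.6097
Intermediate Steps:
K(u, F) = 5 + 3*u/8 (K(u, F) = 5 + (u*3)/8 = 5 + (3*u)/8 = 5 + 3*u/8)
(-44435 - 33456)/(29906 + K(-170, -152)) = (-44435 - 33456)/(29906 + (5 + (3/8)*(-170))) = -77891/(29906 + (5 - 255/4)) = -77891/(29906 - 235/4) = -77891/119389/4 = -77891*4/119389 = -311564/119389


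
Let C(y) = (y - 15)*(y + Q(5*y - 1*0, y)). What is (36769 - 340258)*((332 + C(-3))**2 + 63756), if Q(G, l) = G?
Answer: -149951486988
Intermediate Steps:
C(y) = 6*y*(-15 + y) (C(y) = (y - 15)*(y + (5*y - 1*0)) = (-15 + y)*(y + (5*y + 0)) = (-15 + y)*(y + 5*y) = (-15 + y)*(6*y) = 6*y*(-15 + y))
(36769 - 340258)*((332 + C(-3))**2 + 63756) = (36769 - 340258)*((332 + 6*(-3)*(-15 - 3))**2 + 63756) = -303489*((332 + 6*(-3)*(-18))**2 + 63756) = -303489*((332 + 324)**2 + 63756) = -303489*(656**2 + 63756) = -303489*(430336 + 63756) = -303489*494092 = -149951486988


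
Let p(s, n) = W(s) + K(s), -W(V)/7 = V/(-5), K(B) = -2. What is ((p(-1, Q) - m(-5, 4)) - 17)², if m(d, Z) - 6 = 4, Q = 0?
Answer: 23104/25 ≈ 924.16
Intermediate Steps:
m(d, Z) = 10 (m(d, Z) = 6 + 4 = 10)
W(V) = 7*V/5 (W(V) = -7*V/(-5) = -7*V*(-1)/5 = -(-7)*V/5 = 7*V/5)
p(s, n) = -2 + 7*s/5 (p(s, n) = 7*s/5 - 2 = -2 + 7*s/5)
((p(-1, Q) - m(-5, 4)) - 17)² = (((-2 + (7/5)*(-1)) - 1*10) - 17)² = (((-2 - 7/5) - 10) - 17)² = ((-17/5 - 10) - 17)² = (-67/5 - 17)² = (-152/5)² = 23104/25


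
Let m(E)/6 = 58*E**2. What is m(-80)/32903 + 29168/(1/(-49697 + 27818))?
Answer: -20997595781616/32903 ≈ -6.3817e+8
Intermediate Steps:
m(E) = 348*E**2 (m(E) = 6*(58*E**2) = 348*E**2)
m(-80)/32903 + 29168/(1/(-49697 + 27818)) = (348*(-80)**2)/32903 + 29168/(1/(-49697 + 27818)) = (348*6400)*(1/32903) + 29168/(1/(-21879)) = 2227200*(1/32903) + 29168/(-1/21879) = 2227200/32903 + 29168*(-21879) = 2227200/32903 - 638166672 = -20997595781616/32903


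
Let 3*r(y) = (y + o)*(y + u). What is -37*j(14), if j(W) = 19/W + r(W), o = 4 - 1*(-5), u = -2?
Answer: -48359/14 ≈ -3454.2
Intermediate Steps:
o = 9 (o = 4 + 5 = 9)
r(y) = (-2 + y)*(9 + y)/3 (r(y) = ((y + 9)*(y - 2))/3 = ((9 + y)*(-2 + y))/3 = ((-2 + y)*(9 + y))/3 = (-2 + y)*(9 + y)/3)
j(W) = -6 + 19/W + W**2/3 + 7*W/3 (j(W) = 19/W + (-6 + W**2/3 + 7*W/3) = -6 + 19/W + W**2/3 + 7*W/3)
-37*j(14) = -37*(57 + 14*(-18 + 14**2 + 7*14))/(3*14) = -37*(57 + 14*(-18 + 196 + 98))/(3*14) = -37*(57 + 14*276)/(3*14) = -37*(57 + 3864)/(3*14) = -37*3921/(3*14) = -37*1307/14 = -48359/14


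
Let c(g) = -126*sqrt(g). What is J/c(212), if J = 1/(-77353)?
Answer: sqrt(53)/1033126668 ≈ 7.0467e-9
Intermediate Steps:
J = -1/77353 ≈ -1.2928e-5
J/c(212) = -(-sqrt(53)/13356)/77353 = -(-1)*sqrt(53)/1033126668 = sqrt(53)/1033126668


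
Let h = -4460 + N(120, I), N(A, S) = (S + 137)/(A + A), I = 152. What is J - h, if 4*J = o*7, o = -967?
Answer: 663971/240 ≈ 2766.5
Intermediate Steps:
N(A, S) = (137 + S)/(2*A) (N(A, S) = (137 + S)/((2*A)) = (137 + S)*(1/(2*A)) = (137 + S)/(2*A))
J = -6769/4 (J = (-967*7)/4 = (1/4)*(-6769) = -6769/4 ≈ -1692.3)
h = -1070111/240 (h = -4460 + (1/2)*(137 + 152)/120 = -4460 + (1/2)*(1/120)*289 = -4460 + 289/240 = -1070111/240 ≈ -4458.8)
J - h = -6769/4 - 1*(-1070111/240) = -6769/4 + 1070111/240 = 663971/240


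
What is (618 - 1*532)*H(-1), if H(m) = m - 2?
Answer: -258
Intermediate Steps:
H(m) = -2 + m
(618 - 1*532)*H(-1) = (618 - 1*532)*(-2 - 1) = (618 - 532)*(-3) = 86*(-3) = -258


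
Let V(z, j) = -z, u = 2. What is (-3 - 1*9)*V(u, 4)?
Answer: 24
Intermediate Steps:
(-3 - 1*9)*V(u, 4) = (-3 - 1*9)*(-1*2) = (-3 - 9)*(-2) = -12*(-2) = 24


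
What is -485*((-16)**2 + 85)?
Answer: -165385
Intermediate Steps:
-485*((-16)**2 + 85) = -485*(256 + 85) = -485*341 = -165385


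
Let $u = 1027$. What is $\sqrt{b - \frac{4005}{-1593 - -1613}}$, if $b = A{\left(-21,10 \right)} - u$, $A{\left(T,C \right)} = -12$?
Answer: $\frac{i \sqrt{4957}}{2} \approx 35.203 i$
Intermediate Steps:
$b = -1039$ ($b = -12 - 1027 = -1039$)
$\sqrt{b - \frac{4005}{-1593 - -1613}} = \sqrt{-1039 - \frac{4005}{-1593 - -1613}} = \sqrt{-1039 - \frac{4005}{-1593 + 1613}} = \sqrt{-1039 - \frac{4005}{20}} = \sqrt{-1039 - \frac{801}{4}} = \sqrt{- \frac{4957}{4}} = \frac{i \sqrt{4957}}{2}$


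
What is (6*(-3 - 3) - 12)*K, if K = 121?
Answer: -5808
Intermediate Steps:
(6*(-3 - 3) - 12)*K = (6*(-3 - 3) - 12)*121 = (6*(-6) - 12)*121 = (-36 - 12)*121 = -48*121 = -5808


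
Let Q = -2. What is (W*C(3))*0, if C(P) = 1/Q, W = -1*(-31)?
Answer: 0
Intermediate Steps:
W = 31
C(P) = -½ (C(P) = 1/(-2) = -½)
(W*C(3))*0 = (31*(-½))*0 = -31/2*0 = 0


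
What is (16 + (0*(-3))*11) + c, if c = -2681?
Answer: -2665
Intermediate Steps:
(16 + (0*(-3))*11) + c = (16 + (0*(-3))*11) - 2681 = (16 + 0*11) - 2681 = (16 + 0) - 2681 = 16 - 2681 = -2665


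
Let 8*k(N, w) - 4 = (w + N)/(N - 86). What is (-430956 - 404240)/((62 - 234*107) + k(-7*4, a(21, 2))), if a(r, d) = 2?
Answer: 380849376/11388815 ≈ 33.441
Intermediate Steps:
k(N, w) = ½ + (N + w)/(8*(-86 + N)) (k(N, w) = ½ + ((w + N)/(N - 86))/8 = ½ + ((N + w)/(-86 + N))/8 = ½ + (N + w)/(8*(-86 + N)))
(-430956 - 404240)/((62 - 234*107) + k(-7*4, a(21, 2))) = (-430956 - 404240)/((62 - 234*107) + (-344 + 2 + 5*(-7*4))/(8*(-86 - 7*4))) = -835196/((62 - 25038) + (-344 + 2 + 5*(-28))/(8*(-86 - 28))) = -835196/(-24976 + (⅛)*(-344 + 2 - 140)/(-114)) = -835196/(-24976 + (⅛)*(-1/114)*(-482)) = -835196/(-24976 + 241/456) = -835196/(-11388815/456) = -835196*(-456/11388815) = 380849376/11388815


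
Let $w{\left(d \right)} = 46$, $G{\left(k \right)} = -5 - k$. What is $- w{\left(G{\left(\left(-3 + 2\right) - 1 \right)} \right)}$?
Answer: $-46$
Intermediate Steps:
$- w{\left(G{\left(\left(-3 + 2\right) - 1 \right)} \right)} = \left(-1\right) 46 = -46$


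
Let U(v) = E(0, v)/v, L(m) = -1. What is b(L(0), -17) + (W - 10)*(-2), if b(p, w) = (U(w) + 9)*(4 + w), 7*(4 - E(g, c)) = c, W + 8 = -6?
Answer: -7626/119 ≈ -64.084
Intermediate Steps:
W = -14 (W = -8 - 6 = -14)
E(g, c) = 4 - c/7
U(v) = (4 - v/7)/v
b(p, w) = (4 + w)*(9 + (28 - w)/(7*w)) (b(p, w) = ((28 - w)/(7*w) + 9)*(4 + w) = (9 + (28 - w)/(7*w))*(4 + w) = (4 + w)*(9 + (28 - w)/(7*w)))
b(L(0), -17) + (W - 10)*(-2) = (276/7 + 16/(-17) + (62/7)*(-17)) + (-14 - 10)*(-2) = (276/7 + 16*(-1/17) - 1054/7) - 24*(-2) = (276/7 - 16/17 - 1054/7) + 48 = -13338/119 + 48 = -7626/119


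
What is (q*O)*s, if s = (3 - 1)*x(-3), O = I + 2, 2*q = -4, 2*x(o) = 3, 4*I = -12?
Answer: 6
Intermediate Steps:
I = -3 (I = (¼)*(-12) = -3)
x(o) = 3/2 (x(o) = (½)*3 = 3/2)
q = -2 (q = (½)*(-4) = -2)
O = -1 (O = -3 + 2 = -1)
s = 3 (s = (3 - 1)*(3/2) = 2*(3/2) = 3)
(q*O)*s = -2*(-1)*3 = 2*3 = 6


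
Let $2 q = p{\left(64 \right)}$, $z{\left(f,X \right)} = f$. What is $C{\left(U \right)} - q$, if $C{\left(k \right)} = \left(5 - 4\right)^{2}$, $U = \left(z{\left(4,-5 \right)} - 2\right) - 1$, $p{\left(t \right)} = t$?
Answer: $-31$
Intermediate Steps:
$U = 1$ ($U = \left(4 - 2\right) - 1 = 2 - 1 = 1$)
$C{\left(k \right)} = 1$ ($C{\left(k \right)} = 1^{2} = 1$)
$q = 32$ ($q = \frac{1}{2} \cdot 64 = 32$)
$C{\left(U \right)} - q = 1 - 32 = -31$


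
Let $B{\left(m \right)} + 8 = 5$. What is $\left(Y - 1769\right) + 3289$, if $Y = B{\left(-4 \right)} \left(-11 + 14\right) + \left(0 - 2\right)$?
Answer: $1509$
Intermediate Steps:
$B{\left(m \right)} = -3$ ($B{\left(m \right)} = -8 + 5 = -3$)
$Y = -11$ ($Y = - 3 \left(-11 + 14\right) + \left(0 - 2\right) = \left(-3\right) 3 + \left(0 - 2\right) = -9 - 2 = -11$)
$\left(Y - 1769\right) + 3289 = \left(-11 - 1769\right) + 3289 = -1780 + 3289 = 1509$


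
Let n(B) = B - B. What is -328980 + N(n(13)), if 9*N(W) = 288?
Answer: -328948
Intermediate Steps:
n(B) = 0
N(W) = 32 (N(W) = (⅑)*288 = 32)
-328980 + N(n(13)) = -328980 + 32 = -328948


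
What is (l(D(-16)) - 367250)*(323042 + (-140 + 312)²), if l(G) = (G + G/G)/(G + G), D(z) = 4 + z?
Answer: -518006947519/4 ≈ -1.2950e+11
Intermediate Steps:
l(G) = (1 + G)/(2*G) (l(G) = (G + 1)/((2*G)) = (1 + G)*(1/(2*G)) = (1 + G)/(2*G))
(l(D(-16)) - 367250)*(323042 + (-140 + 312)²) = ((1 + (4 - 16))/(2*(4 - 16)) - 367250)*(323042 + (-140 + 312)²) = ((½)*(1 - 12)/(-12) - 367250)*(323042 + 172²) = ((½)*(-1/12)*(-11) - 367250)*(323042 + 29584) = (11/24 - 367250)*352626 = -8813989/24*352626 = -518006947519/4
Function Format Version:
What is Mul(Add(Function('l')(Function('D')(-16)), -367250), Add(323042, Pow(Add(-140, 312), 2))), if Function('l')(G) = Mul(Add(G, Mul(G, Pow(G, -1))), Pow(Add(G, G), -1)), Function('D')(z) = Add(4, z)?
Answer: Rational(-518006947519, 4) ≈ -1.2950e+11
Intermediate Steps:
Function('l')(G) = Mul(Rational(1, 2), Pow(G, -1), Add(1, G)) (Function('l')(G) = Mul(Add(G, 1), Pow(Mul(2, G), -1)) = Mul(Add(1, G), Mul(Rational(1, 2), Pow(G, -1))) = Mul(Rational(1, 2), Pow(G, -1), Add(1, G)))
Mul(Add(Function('l')(Function('D')(-16)), -367250), Add(323042, Pow(Add(-140, 312), 2))) = Mul(Add(Mul(Rational(1, 2), Pow(Add(4, -16), -1), Add(1, Add(4, -16))), -367250), Add(323042, Pow(Add(-140, 312), 2))) = Mul(Add(Mul(Rational(1, 2), Pow(-12, -1), Add(1, -12)), -367250), Add(323042, Pow(172, 2))) = Mul(Add(Mul(Rational(1, 2), Rational(-1, 12), -11), -367250), Add(323042, 29584)) = Mul(Add(Rational(11, 24), -367250), 352626) = Mul(Rational(-8813989, 24), 352626) = Rational(-518006947519, 4)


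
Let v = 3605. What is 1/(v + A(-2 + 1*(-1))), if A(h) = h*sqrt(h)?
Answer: 3605/12996052 + 3*I*sqrt(3)/12996052 ≈ 0.00027739 + 3.9983e-7*I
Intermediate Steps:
A(h) = h**(3/2)
1/(v + A(-2 + 1*(-1))) = 1/(3605 + (-2 + 1*(-1))**(3/2)) = 1/(3605 + (-2 - 1)**(3/2)) = 1/(3605 + (-3)**(3/2)) = 1/(3605 - 3*I*sqrt(3))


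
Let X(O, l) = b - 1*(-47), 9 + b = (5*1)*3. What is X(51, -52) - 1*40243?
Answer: -40190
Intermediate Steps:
b = 6 (b = -9 + (5*1)*3 = -9 + 5*3 = -9 + 15 = 6)
X(O, l) = 53 (X(O, l) = 6 - 1*(-47) = 6 + 47 = 53)
X(51, -52) - 1*40243 = 53 - 1*40243 = 53 - 40243 = -40190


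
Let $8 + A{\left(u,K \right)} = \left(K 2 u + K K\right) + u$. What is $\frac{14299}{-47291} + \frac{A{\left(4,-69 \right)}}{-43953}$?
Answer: $- \frac{827342602}{2078581323} \approx -0.39803$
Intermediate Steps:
$A{\left(u,K \right)} = -8 + u + K^{2} + 2 K u$ ($A{\left(u,K \right)} = -8 + \left(\left(K 2 u + K K\right) + u\right) = -8 + \left(\left(2 K u + K^{2}\right) + u\right) = -8 + \left(\left(K^{2} + 2 K u\right) + u\right) = -8 + \left(u + K^{2} + 2 K u\right) = -8 + u + K^{2} + 2 K u$)
$\frac{14299}{-47291} + \frac{A{\left(4,-69 \right)}}{-43953} = \frac{14299}{-47291} + \frac{-8 + 4 + \left(-69\right)^{2} + 2 \left(-69\right) 4}{-43953} = 14299 \left(- \frac{1}{47291}\right) + \left(-8 + 4 + 4761 - 552\right) \left(- \frac{1}{43953}\right) = - \frac{14299}{47291} + 4205 \left(- \frac{1}{43953}\right) = - \frac{14299}{47291} - \frac{4205}{43953} = - \frac{827342602}{2078581323}$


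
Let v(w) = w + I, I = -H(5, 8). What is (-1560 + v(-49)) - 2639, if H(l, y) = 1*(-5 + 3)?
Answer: -4246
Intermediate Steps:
H(l, y) = -2 (H(l, y) = 1*(-2) = -2)
I = 2 (I = -1*(-2) = 2)
v(w) = 2 + w (v(w) = w + 2 = 2 + w)
(-1560 + v(-49)) - 2639 = (-1560 + (2 - 49)) - 2639 = (-1560 - 47) - 2639 = -1607 - 2639 = -4246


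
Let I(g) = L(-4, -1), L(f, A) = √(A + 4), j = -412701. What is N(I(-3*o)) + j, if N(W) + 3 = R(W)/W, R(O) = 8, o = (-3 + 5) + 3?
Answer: -412704 + 8*√3/3 ≈ -4.1270e+5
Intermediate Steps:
o = 5 (o = 2 + 3 = 5)
L(f, A) = √(4 + A)
I(g) = √3 (I(g) = √(4 - 1) = √3)
N(W) = -3 + 8/W
N(I(-3*o)) + j = (-3 + 8/(√3)) - 412701 = (-3 + 8*(√3/3)) - 412701 = (-3 + 8*√3/3) - 412701 = -412704 + 8*√3/3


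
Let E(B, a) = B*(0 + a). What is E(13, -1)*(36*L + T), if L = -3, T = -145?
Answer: 3289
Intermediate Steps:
E(B, a) = B*a
E(13, -1)*(36*L + T) = (13*(-1))*(36*(-3) - 145) = -13*(-108 - 145) = -13*(-253) = 3289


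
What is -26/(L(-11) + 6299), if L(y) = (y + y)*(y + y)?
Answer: -26/6783 ≈ -0.0038331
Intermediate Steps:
L(y) = 4*y² (L(y) = (2*y)*(2*y) = 4*y²)
-26/(L(-11) + 6299) = -26/(4*(-11)² + 6299) = -26/(4*121 + 6299) = -26/(484 + 6299) = -26/6783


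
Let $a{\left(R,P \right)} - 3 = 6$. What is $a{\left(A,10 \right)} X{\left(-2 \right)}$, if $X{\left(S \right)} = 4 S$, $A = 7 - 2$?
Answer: $-72$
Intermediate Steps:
$A = 5$ ($A = 7 - 2 = 5$)
$a{\left(R,P \right)} = 9$ ($a{\left(R,P \right)} = 3 + 6 = 9$)
$a{\left(A,10 \right)} X{\left(-2 \right)} = 9 \cdot 4 \left(-2\right) = 9 \left(-8\right) = -72$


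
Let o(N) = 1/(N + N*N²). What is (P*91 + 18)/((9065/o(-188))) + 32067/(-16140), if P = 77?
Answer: -1609647409274/810169571855 ≈ -1.9868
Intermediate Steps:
o(N) = 1/(N + N³)
(P*91 + 18)/((9065/o(-188))) + 32067/(-16140) = (77*91 + 18)/((9065/(1/(-188 + (-188)³)))) + 32067/(-16140) = (7007 + 18)/((9065/(1/(-188 - 6644672)))) + 32067*(-1/16140) = 7025/((9065/(1/(-6644860)))) - 10689/5380 = 7025/((9065/(-1/6644860))) - 10689/5380 = 7025/((9065*(-6644860))) - 10689/5380 = 7025/(-60235655900) - 10689/5380 = 7025*(-1/60235655900) - 10689/5380 = -281/2409426236 - 10689/5380 = -1609647409274/810169571855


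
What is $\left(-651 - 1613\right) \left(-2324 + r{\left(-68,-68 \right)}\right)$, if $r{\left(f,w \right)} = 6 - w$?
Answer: $5094000$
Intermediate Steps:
$\left(-651 - 1613\right) \left(-2324 + r{\left(-68,-68 \right)}\right) = \left(-651 - 1613\right) \left(-2324 + \left(6 - -68\right)\right) = - 2264 \left(-2324 + \left(6 + 68\right)\right) = - 2264 \left(-2324 + 74\right) = \left(-2264\right) \left(-2250\right) = 5094000$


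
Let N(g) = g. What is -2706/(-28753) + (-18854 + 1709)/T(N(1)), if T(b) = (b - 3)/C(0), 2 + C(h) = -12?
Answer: -3450788589/28753 ≈ -1.2001e+5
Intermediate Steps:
C(h) = -14 (C(h) = -2 - 12 = -14)
T(b) = 3/14 - b/14 (T(b) = (b - 3)/(-14) = (-3 + b)*(-1/14) = 3/14 - b/14)
-2706/(-28753) + (-18854 + 1709)/T(N(1)) = -2706/(-28753) + (-18854 + 1709)/(3/14 - 1/14*1) = -2706*(-1/28753) - 17145/(3/14 - 1/14) = 2706/28753 - 17145/⅐ = 2706/28753 - 17145*7 = 2706/28753 - 120015 = -3450788589/28753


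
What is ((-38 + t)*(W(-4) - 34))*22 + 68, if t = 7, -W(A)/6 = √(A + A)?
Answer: 23256 + 8184*I*√2 ≈ 23256.0 + 11574.0*I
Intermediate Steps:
W(A) = -6*√2*√A (W(A) = -6*√(A + A) = -6*√2*√A)
((-38 + t)*(W(-4) - 34))*22 + 68 = ((-38 + 7)*(-6*√2*√(-4) - 34))*22 + 68 = -31*(-6*√2*2*I - 34)*22 + 68 = -31*(-12*I*√2 - 34)*22 + 68 = -31*(-34 - 12*I*√2)*22 + 68 = (1054 + 372*I*√2)*22 + 68 = (23188 + 8184*I*√2) + 68 = 23256 + 8184*I*√2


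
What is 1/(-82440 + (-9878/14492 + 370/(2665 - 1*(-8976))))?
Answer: -84350686/6953925367719 ≈ -1.2130e-5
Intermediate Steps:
1/(-82440 + (-9878/14492 + 370/(2665 - 1*(-8976)))) = 1/(-82440 + (-9878*1/14492 + 370/(2665 + 8976))) = 1/(-82440 + (-4939/7246 + 370/11641)) = 1/(-82440 - 54813879/84350686) = 1/(-6953925367719/84350686) = -84350686/6953925367719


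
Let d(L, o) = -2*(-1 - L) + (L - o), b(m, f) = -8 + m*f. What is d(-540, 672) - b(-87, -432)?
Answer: -39866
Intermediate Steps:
b(m, f) = -8 + f*m
d(L, o) = 2 - o + 3*L (d(L, o) = (2 + 2*L) + (L - o) = 2 - o + 3*L)
d(-540, 672) - b(-87, -432) = (2 - 1*672 + 3*(-540)) - (-8 - 432*(-87)) = (2 - 672 - 1620) - (-8 + 37584) = -2290 - 1*37576 = -2290 - 37576 = -39866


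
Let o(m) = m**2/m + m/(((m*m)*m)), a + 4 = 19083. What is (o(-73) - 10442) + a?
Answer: 45637557/5329 ≈ 8564.0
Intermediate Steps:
a = 19079 (a = -4 + 19083 = 19079)
o(m) = m + m**(-2) (o(m) = m + m/((m**2*m)) = m + m/(m**3) = m + m/m**3 = m + m**(-2))
(o(-73) - 10442) + a = ((-73 + (-73)**(-2)) - 10442) + 19079 = ((-73 + 1/5329) - 10442) + 19079 = (-389016/5329 - 10442) + 19079 = -56034434/5329 + 19079 = 45637557/5329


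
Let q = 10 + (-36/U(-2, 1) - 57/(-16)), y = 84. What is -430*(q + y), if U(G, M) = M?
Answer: -211775/8 ≈ -26472.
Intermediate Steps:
q = -359/16 (q = 10 + (-36/1 - 57/(-16)) = 10 + (-36*1 - 57*(-1/16)) = 10 + (-36 + 57/16) = 10 - 519/16 = -359/16 ≈ -22.438)
-430*(q + y) = -430*(-359/16 + 84) = -430*985/16 = -211775/8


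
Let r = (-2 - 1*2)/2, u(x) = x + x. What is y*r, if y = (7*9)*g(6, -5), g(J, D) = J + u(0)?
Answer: -756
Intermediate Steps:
u(x) = 2*x
g(J, D) = J (g(J, D) = J + 2*0 = J + 0 = J)
r = -2 (r = (-2 - 2)*(½) = -4*½ = -2)
y = 378 (y = (7*9)*6 = 63*6 = 378)
y*r = 378*(-2) = -756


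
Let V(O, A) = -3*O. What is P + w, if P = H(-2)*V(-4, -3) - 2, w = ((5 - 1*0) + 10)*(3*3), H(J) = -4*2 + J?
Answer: 13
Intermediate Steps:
H(J) = -8 + J
w = 135 (w = ((5 + 0) + 10)*9 = (5 + 10)*9 = 15*9 = 135)
P = -122 (P = (-8 - 2)*(-3*(-4)) - 2 = -10*12 - 2 = -120 - 2 = -122)
P + w = -122 + 135 = 13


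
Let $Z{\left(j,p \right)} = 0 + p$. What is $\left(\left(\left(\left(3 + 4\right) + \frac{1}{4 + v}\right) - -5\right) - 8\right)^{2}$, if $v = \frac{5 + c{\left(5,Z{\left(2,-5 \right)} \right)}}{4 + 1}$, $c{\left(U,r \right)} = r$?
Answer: $\frac{289}{16} \approx 18.063$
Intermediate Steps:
$Z{\left(j,p \right)} = p$
$v = 0$ ($v = \frac{5 - 5}{4 + 1} = \frac{0}{5} = 0 \cdot \frac{1}{5} = 0$)
$\left(\left(\left(\left(3 + 4\right) + \frac{1}{4 + v}\right) - -5\right) - 8\right)^{2} = \left(\left(\left(\left(3 + 4\right) + \frac{1}{4 + 0}\right) - -5\right) - 8\right)^{2} = \left(\left(\left(7 + \frac{1}{4}\right) + 5\right) - 8\right)^{2} = \left(\left(\frac{29}{4} + 5\right) - 8\right)^{2} = \left(\frac{49}{4} - 8\right)^{2} = \left(\frac{17}{4}\right)^{2} = \frac{289}{16}$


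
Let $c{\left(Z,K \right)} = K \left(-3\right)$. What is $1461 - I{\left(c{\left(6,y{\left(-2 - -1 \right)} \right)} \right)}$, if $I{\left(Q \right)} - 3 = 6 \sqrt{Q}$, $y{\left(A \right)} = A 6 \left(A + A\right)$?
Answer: $1458 - 36 i \approx 1458.0 - 36.0 i$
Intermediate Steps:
$y{\left(A \right)} = 12 A^{2}$ ($y{\left(A \right)} = 6 A 2 A = 12 A^{2}$)
$c{\left(Z,K \right)} = - 3 K$
$I{\left(Q \right)} = 3 + 6 \sqrt{Q}$
$1461 - I{\left(c{\left(6,y{\left(-2 - -1 \right)} \right)} \right)} = 1461 - \left(3 + 6 \sqrt{- 3 \cdot 12 \left(-2 - -1\right)^{2}}\right) = 1461 - \left(3 + 6 \sqrt{- 3 \cdot 12 \left(-2 + 1\right)^{2}}\right) = 1461 - \left(3 + 6 \sqrt{- 3 \cdot 12 \left(-1\right)^{2}}\right) = 1461 - \left(3 + 6 \sqrt{- 3 \cdot 12 \cdot 1}\right) = 1461 - \left(3 + 6 \sqrt{\left(-3\right) 12}\right) = 1461 - \left(3 + 6 \sqrt{-36}\right) = 1461 - \left(3 + 6 \cdot 6 i\right) = 1461 - \left(3 + 36 i\right) = 1458 - 36 i$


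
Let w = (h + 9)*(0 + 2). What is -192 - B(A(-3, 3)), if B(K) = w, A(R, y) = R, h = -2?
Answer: -206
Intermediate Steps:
w = 14 (w = (-2 + 9)*(0 + 2) = 7*2 = 14)
B(K) = 14
-192 - B(A(-3, 3)) = -192 - 1*14 = -192 - 14 = -206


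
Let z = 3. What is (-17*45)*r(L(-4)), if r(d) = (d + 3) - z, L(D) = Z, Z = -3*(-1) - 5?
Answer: 1530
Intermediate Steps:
Z = -2 (Z = 3 - 5 = -2)
L(D) = -2
r(d) = d (r(d) = (d + 3) - 1*3 = (3 + d) - 3 = d)
(-17*45)*r(L(-4)) = -17*45*(-2) = -765*(-2) = 1530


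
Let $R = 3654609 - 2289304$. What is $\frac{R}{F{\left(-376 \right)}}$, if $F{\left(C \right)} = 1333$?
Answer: $\frac{1365305}{1333} \approx 1024.2$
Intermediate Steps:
$R = 1365305$
$\frac{R}{F{\left(-376 \right)}} = \frac{1365305}{1333}$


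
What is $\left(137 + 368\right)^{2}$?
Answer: $255025$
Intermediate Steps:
$\left(137 + 368\right)^{2} = 505^{2} = 255025$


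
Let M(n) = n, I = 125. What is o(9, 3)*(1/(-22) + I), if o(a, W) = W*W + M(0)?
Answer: 24741/22 ≈ 1124.6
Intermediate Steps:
o(a, W) = W² (o(a, W) = W*W + 0 = W² + 0 = W²)
o(9, 3)*(1/(-22) + I) = 3²*(1/(-22) + 125) = 9*(-1/22 + 125) = 9*(2749/22) = 24741/22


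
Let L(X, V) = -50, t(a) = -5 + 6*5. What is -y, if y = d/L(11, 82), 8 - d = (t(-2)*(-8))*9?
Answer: 904/25 ≈ 36.160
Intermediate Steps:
t(a) = 25 (t(a) = -5 + 30 = 25)
d = 1808 (d = 8 - 25*(-8)*9 = 8 - (-200)*9 = 8 - 1*(-1800) = 8 + 1800 = 1808)
y = -904/25 (y = 1808/(-50) = 1808*(-1/50) = -904/25 ≈ -36.160)
-y = -1*(-904/25) = 904/25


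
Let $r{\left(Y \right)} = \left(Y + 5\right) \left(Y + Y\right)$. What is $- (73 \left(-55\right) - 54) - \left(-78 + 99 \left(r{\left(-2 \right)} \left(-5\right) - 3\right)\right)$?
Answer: $-1496$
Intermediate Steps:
$r{\left(Y \right)} = 2 Y \left(5 + Y\right)$ ($r{\left(Y \right)} = \left(5 + Y\right) 2 Y = 2 Y \left(5 + Y\right)$)
$- (73 \left(-55\right) - 54) - \left(-78 + 99 \left(r{\left(-2 \right)} \left(-5\right) - 3\right)\right) = - (73 \left(-55\right) - 54) + \left(78 - 99 \left(2 \left(-2\right) \left(5 - 2\right) \left(-5\right) - 3\right)\right) = - (-4015 - 54) + \left(78 - 99 \left(2 \left(-2\right) 3 \left(-5\right) - 3\right)\right) = \left(-1\right) \left(-4069\right) + \left(78 - 99 \left(\left(-12\right) \left(-5\right) - 3\right)\right) = 4069 + \left(78 - 99 \left(60 - 3\right)\right) = 4069 + \left(78 - 5643\right) = 4069 - 5565 = -1496$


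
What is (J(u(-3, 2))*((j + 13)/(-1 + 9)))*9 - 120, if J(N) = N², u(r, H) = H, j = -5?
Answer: -84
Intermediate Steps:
(J(u(-3, 2))*((j + 13)/(-1 + 9)))*9 - 120 = (2²*((-5 + 13)/(-1 + 9)))*9 - 120 = (4*(8/8))*9 - 120 = (4*(8*(⅛)))*9 - 120 = (4*1)*9 - 120 = 4*9 - 120 = 36 - 120 = -84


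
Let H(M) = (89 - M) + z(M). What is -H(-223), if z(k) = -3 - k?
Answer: -532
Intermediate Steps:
H(M) = 86 - 2*M (H(M) = (89 - M) + (-3 - M) = 86 - 2*M)
-H(-223) = -(86 - 2*(-223)) = -(86 + 446) = -1*532 = -532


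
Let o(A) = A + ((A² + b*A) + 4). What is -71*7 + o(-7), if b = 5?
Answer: -486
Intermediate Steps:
o(A) = 4 + A² + 6*A (o(A) = A + ((A² + 5*A) + 4) = A + (4 + A² + 5*A) = 4 + A² + 6*A)
-71*7 + o(-7) = -71*7 + (4 + (-7)² + 6*(-7)) = -497 + (4 + 49 - 42) = -497 + 11 = -486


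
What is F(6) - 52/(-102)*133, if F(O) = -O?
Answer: 3152/51 ≈ 61.804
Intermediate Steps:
F(6) - 52/(-102)*133 = -1*6 - 52/(-102)*133 = -6 - 52*(-1/102)*133 = -6 + (26/51)*133 = -6 + 3458/51 = 3152/51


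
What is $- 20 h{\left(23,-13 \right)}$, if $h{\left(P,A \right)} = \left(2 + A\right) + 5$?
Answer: $120$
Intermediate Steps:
$h{\left(P,A \right)} = 7 + A$
$- 20 h{\left(23,-13 \right)} = - 20 \left(7 - 13\right) = \left(-20\right) \left(-6\right) = 120$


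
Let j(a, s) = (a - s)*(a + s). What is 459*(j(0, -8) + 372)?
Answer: 141372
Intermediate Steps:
j(a, s) = (a + s)*(a - s)
459*(j(0, -8) + 372) = 459*((0**2 - 1*(-8)**2) + 372) = 459*((0 - 1*64) + 372) = 459*((0 - 64) + 372) = 459*(-64 + 372) = 459*308 = 141372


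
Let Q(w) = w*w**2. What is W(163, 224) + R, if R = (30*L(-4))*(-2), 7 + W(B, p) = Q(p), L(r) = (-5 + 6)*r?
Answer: 11239657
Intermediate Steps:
L(r) = r (L(r) = 1*r = r)
Q(w) = w**3
W(B, p) = -7 + p**3
R = 240 (R = (30*(-4))*(-2) = -120*(-2) = 240)
W(163, 224) + R = (-7 + 224**3) + 240 = (-7 + 11239424) + 240 = 11239417 + 240 = 11239657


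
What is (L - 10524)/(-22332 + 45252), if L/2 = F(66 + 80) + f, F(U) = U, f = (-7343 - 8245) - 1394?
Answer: -3683/1910 ≈ -1.9283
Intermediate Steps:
f = -16982 (f = -15588 - 1394 = -16982)
L = -33672 (L = 2*((66 + 80) - 16982) = 2*(146 - 16982) = 2*(-16836) = -33672)
(L - 10524)/(-22332 + 45252) = (-33672 - 10524)/(-22332 + 45252) = -44196/22920 = -44196*1/22920 = -3683/1910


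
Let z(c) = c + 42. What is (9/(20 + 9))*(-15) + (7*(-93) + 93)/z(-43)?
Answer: 16047/29 ≈ 553.34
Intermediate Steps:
z(c) = 42 + c
(9/(20 + 9))*(-15) + (7*(-93) + 93)/z(-43) = (9/(20 + 9))*(-15) + (7*(-93) + 93)/(42 - 43) = (9/29)*(-15) + (-651 + 93)/(-1) = (9*(1/29))*(-15) - 558*(-1) = (9/29)*(-15) + 558 = -135/29 + 558 = 16047/29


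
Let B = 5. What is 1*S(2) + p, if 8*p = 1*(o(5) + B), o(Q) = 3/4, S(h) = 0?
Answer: 23/32 ≈ 0.71875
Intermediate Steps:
o(Q) = ¾ (o(Q) = 3*(¼) = ¾)
p = 23/32 (p = (1*(¾ + 5))/8 = (1*(23/4))/8 = (⅛)*(23/4) = 23/32 ≈ 0.71875)
1*S(2) + p = 1*0 + 23/32 = 0 + 23/32 = 23/32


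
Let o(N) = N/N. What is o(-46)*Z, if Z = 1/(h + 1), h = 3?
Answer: ¼ ≈ 0.25000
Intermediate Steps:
o(N) = 1
Z = ¼ (Z = 1/(3 + 1) = 1/4 = ¼ ≈ 0.25000)
o(-46)*Z = 1*(¼) = ¼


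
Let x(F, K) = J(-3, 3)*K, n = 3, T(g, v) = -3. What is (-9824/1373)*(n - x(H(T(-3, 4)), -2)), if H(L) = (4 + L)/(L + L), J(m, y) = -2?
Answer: 9824/1373 ≈ 7.1551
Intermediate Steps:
H(L) = (4 + L)/(2*L) (H(L) = (4 + L)/((2*L)) = (4 + L)*(1/(2*L)) = (4 + L)/(2*L))
x(F, K) = -2*K
(-9824/1373)*(n - x(H(T(-3, 4)), -2)) = (-9824/1373)*(3 - (-2)*(-2)) = (-9824*1/1373)*(3 - 1*4) = -9824*(3 - 4)/1373 = -9824/1373*(-1) = 9824/1373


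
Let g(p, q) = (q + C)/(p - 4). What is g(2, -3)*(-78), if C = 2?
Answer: -39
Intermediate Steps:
g(p, q) = (2 + q)/(-4 + p) (g(p, q) = (q + 2)/(p - 4) = (2 + q)/(-4 + p))
g(2, -3)*(-78) = ((2 - 3)/(-4 + 2))*(-78) = (-1/(-2))*(-78) = -½*(-1)*(-78) = (½)*(-78) = -39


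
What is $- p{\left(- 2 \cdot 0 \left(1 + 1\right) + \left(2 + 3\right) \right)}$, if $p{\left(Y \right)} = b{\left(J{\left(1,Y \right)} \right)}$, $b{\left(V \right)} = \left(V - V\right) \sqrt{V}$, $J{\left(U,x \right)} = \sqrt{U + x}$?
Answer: $0$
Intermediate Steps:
$b{\left(V \right)} = 0$ ($b{\left(V \right)} = 0 \sqrt{V} = 0$)
$p{\left(Y \right)} = 0$
$- p{\left(- 2 \cdot 0 \left(1 + 1\right) + \left(2 + 3\right) \right)} = \left(-1\right) 0 = 0$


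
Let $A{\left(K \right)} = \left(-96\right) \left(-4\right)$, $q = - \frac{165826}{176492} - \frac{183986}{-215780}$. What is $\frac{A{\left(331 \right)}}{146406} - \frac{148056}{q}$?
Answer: $\frac{661464461624265064}{388289965271} \approx 1.7035 \cdot 10^{6}$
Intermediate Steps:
$q = - \frac{206867323}{2380215235}$ ($q = \left(-165826\right) \frac{1}{176492} - - \frac{91993}{107890} = - \frac{82913}{88246} + \frac{91993}{107890} = - \frac{206867323}{2380215235} \approx -0.086911$)
$A{\left(K \right)} = 384$
$\frac{A{\left(331 \right)}}{146406} - \frac{148056}{q} = \frac{384}{146406} - \frac{148056}{- \frac{206867323}{2380215235}} = 384 \cdot \frac{1}{146406} - - \frac{352405146833160}{206867323} = \frac{64}{24401} + \frac{352405146833160}{206867323} = \frac{661464461624265064}{388289965271}$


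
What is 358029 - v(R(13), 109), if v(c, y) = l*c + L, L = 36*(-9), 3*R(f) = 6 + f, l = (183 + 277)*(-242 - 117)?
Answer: 4212719/3 ≈ 1.4042e+6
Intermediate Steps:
l = -165140 (l = 460*(-359) = -165140)
R(f) = 2 + f/3 (R(f) = (6 + f)/3 = 2 + f/3)
L = -324
v(c, y) = -324 - 165140*c (v(c, y) = -165140*c - 324 = -324 - 165140*c)
358029 - v(R(13), 109) = 358029 - (-324 - 165140*(2 + (⅓)*13)) = 358029 - (-324 - 165140*(2 + 13/3)) = 358029 - (-324 - 165140*19/3) = 358029 - (-324 - 3137660/3) = 358029 - 1*(-3138632/3) = 358029 + 3138632/3 = 4212719/3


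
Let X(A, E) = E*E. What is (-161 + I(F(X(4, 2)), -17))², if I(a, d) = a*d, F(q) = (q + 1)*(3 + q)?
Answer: 571536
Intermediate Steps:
X(A, E) = E²
F(q) = (1 + q)*(3 + q)
(-161 + I(F(X(4, 2)), -17))² = (-161 + (3 + (2²)² + 4*2²)*(-17))² = (-161 + (3 + 4² + 4*4)*(-17))² = (-161 + (3 + 16 + 16)*(-17))² = (-161 + 35*(-17))² = (-161 - 595)² = (-756)² = 571536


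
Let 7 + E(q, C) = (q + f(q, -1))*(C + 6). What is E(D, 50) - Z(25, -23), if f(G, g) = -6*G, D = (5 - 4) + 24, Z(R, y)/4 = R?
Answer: -7107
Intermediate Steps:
Z(R, y) = 4*R
D = 25 (D = 1 + 24 = 25)
E(q, C) = -7 - 5*q*(6 + C) (E(q, C) = -7 + (q - 6*q)*(C + 6) = -7 + (-5*q)*(6 + C) = -7 - 5*q*(6 + C))
E(D, 50) - Z(25, -23) = (-7 - 30*25 - 5*50*25) - 4*25 = (-7 - 750 - 6250) - 1*100 = -7007 - 100 = -7107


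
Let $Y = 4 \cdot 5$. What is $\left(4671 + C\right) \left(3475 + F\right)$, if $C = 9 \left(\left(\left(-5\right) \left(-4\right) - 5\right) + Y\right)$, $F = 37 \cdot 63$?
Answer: $28948716$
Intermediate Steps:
$F = 2331$
$Y = 20$
$C = 315$ ($C = 9 \left(\left(\left(-5\right) \left(-4\right) - 5\right) + 20\right) = 9 \left(\left(20 - 5\right) + 20\right) = 9 \left(15 + 20\right) = 9 \cdot 35 = 315$)
$\left(4671 + C\right) \left(3475 + F\right) = \left(4671 + 315\right) \left(3475 + 2331\right) = 4986 \cdot 5806 = 28948716$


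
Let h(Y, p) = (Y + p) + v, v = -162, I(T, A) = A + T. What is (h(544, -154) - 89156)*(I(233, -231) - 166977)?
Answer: 14848752800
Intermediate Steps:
h(Y, p) = -162 + Y + p (h(Y, p) = (Y + p) - 162 = -162 + Y + p)
(h(544, -154) - 89156)*(I(233, -231) - 166977) = ((-162 + 544 - 154) - 89156)*((-231 + 233) - 166977) = (228 - 89156)*(2 - 166977) = -88928*(-166975) = 14848752800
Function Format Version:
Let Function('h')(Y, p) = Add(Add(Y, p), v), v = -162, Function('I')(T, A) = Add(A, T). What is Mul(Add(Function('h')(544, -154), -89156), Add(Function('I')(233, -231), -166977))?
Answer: 14848752800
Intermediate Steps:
Function('h')(Y, p) = Add(-162, Y, p) (Function('h')(Y, p) = Add(Add(Y, p), -162) = Add(-162, Y, p))
Mul(Add(Function('h')(544, -154), -89156), Add(Function('I')(233, -231), -166977)) = Mul(Add(Add(-162, 544, -154), -89156), Add(Add(-231, 233), -166977)) = Mul(Add(228, -89156), Add(2, -166977)) = Mul(-88928, -166975) = 14848752800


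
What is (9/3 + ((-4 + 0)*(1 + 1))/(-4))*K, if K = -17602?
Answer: -88010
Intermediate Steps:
(9/3 + ((-4 + 0)*(1 + 1))/(-4))*K = (9/3 + ((-4 + 0)*(1 + 1))/(-4))*(-17602) = (9*(⅓) - 4*2*(-¼))*(-17602) = (3 - 8*(-¼))*(-17602) = (3 + 2)*(-17602) = 5*(-17602) = -88010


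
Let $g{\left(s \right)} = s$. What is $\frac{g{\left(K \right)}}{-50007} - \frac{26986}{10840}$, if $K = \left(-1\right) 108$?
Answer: $- \frac{224719697}{90345980} \approx -2.4873$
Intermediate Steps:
$K = -108$
$\frac{g{\left(K \right)}}{-50007} - \frac{26986}{10840} = - \frac{108}{-50007} - \frac{26986}{10840} = \left(-108\right) \left(- \frac{1}{50007}\right) - \frac{13493}{5420} = \frac{36}{16669} - \frac{13493}{5420} = - \frac{224719697}{90345980}$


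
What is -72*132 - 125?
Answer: -9629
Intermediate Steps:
-72*132 - 125 = -9504 - 125 = -9629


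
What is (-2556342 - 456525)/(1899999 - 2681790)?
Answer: 1004289/260597 ≈ 3.8538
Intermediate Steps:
(-2556342 - 456525)/(1899999 - 2681790) = -3012867/(-781791) = -3012867*(-1/781791) = 1004289/260597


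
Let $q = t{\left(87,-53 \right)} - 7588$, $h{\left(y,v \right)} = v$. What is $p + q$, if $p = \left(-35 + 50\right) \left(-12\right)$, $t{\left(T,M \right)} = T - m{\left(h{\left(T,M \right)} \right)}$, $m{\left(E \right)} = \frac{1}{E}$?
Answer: $- \frac{407092}{53} \approx -7681.0$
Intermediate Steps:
$t{\left(T,M \right)} = T - \frac{1}{M}$
$p = -180$ ($p = 15 \left(-12\right) = -180$)
$q = - \frac{397552}{53}$ ($q = \left(87 - \frac{1}{-53}\right) - 7588 = \left(87 - - \frac{1}{53}\right) - 7588 = \left(87 + \frac{1}{53}\right) - 7588 = \frac{4612}{53} - 7588 = - \frac{397552}{53} \approx -7501.0$)
$p + q = -180 - \frac{397552}{53} = - \frac{407092}{53}$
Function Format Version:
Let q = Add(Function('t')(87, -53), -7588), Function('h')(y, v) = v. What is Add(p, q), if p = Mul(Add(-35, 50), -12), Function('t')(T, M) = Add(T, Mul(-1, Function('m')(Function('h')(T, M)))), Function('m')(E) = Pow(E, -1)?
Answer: Rational(-407092, 53) ≈ -7681.0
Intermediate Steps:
Function('t')(T, M) = Add(T, Mul(-1, Pow(M, -1)))
p = -180 (p = Mul(15, -12) = -180)
q = Rational(-397552, 53) (q = Add(Add(87, Mul(-1, Pow(-53, -1))), -7588) = Add(Add(87, Mul(-1, Rational(-1, 53))), -7588) = Add(Add(87, Rational(1, 53)), -7588) = Add(Rational(4612, 53), -7588) = Rational(-397552, 53) ≈ -7501.0)
Add(p, q) = Add(-180, Rational(-397552, 53)) = Rational(-407092, 53)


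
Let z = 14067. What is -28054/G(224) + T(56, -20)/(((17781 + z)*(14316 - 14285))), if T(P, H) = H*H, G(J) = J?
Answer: -1731080497/13822032 ≈ -125.24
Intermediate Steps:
T(P, H) = H**2
-28054/G(224) + T(56, -20)/(((17781 + z)*(14316 - 14285))) = -28054/224 + (-20)**2/(((17781 + 14067)*(14316 - 14285))) = -28054*1/224 + 400/((31848*31)) = -14027/112 + 400/987288 = -14027/112 + 400*(1/987288) = -14027/112 + 50/123411 = -1731080497/13822032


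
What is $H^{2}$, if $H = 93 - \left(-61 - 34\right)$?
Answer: $35344$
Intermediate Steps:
$H = 188$ ($H = 93 - \left(-61 - 34\right) = 93 - -95 = 93 + 95 = 188$)
$H^{2} = 188^{2} = 35344$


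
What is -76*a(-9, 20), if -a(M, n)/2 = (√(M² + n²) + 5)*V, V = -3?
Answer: -2280 - 456*√481 ≈ -12281.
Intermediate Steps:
a(M, n) = 30 + 6*√(M² + n²) (a(M, n) = -2*(√(M² + n²) + 5)*(-3) = -2*(5 + √(M² + n²))*(-3) = -2*(-15 - 3*√(M² + n²)) = 30 + 6*√(M² + n²))
-76*a(-9, 20) = -76*(30 + 6*√((-9)² + 20²)) = -76*(30 + 6*√(81 + 400)) = -76*(30 + 6*√481) = -2280 - 456*√481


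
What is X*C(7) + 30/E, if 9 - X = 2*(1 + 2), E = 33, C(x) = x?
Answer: 241/11 ≈ 21.909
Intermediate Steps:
X = 3 (X = 9 - 2*(1 + 2) = 9 - 2*3 = 9 - 1*6 = 9 - 6 = 3)
X*C(7) + 30/E = 3*7 + 30/33 = 21 + 30*(1/33) = 21 + 10/11 = 241/11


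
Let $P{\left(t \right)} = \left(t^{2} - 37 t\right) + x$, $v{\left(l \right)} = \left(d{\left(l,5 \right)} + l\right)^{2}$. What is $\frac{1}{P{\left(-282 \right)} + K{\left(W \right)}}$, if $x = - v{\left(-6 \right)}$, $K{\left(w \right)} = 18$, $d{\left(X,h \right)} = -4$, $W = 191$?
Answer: $\frac{1}{89876} \approx 1.1126 \cdot 10^{-5}$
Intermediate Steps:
$v{\left(l \right)} = \left(-4 + l\right)^{2}$
$x = -100$ ($x = - \left(-4 - 6\right)^{2} = - \left(-10\right)^{2} = \left(-1\right) 100 = -100$)
$P{\left(t \right)} = -100 + t^{2} - 37 t$ ($P{\left(t \right)} = \left(t^{2} - 37 t\right) - 100 = -100 + t^{2} - 37 t$)
$\frac{1}{P{\left(-282 \right)} + K{\left(W \right)}} = \frac{1}{\left(-100 + \left(-282\right)^{2} - -10434\right) + 18} = \frac{1}{\left(-100 + 79524 + 10434\right) + 18} = \frac{1}{89858 + 18} = \frac{1}{89876}$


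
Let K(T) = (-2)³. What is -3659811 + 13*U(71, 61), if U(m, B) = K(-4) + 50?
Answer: -3659265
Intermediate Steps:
K(T) = -8
U(m, B) = 42 (U(m, B) = -8 + 50 = 42)
-3659811 + 13*U(71, 61) = -3659811 + 13*42 = -3659811 + 546 = -3659265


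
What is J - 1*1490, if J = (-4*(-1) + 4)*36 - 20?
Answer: -1222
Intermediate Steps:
J = 268 (J = (4 + 4)*36 - 20 = 8*36 - 20 = 288 - 20 = 268)
J - 1*1490 = 268 - 1*1490 = 268 - 1490 = -1222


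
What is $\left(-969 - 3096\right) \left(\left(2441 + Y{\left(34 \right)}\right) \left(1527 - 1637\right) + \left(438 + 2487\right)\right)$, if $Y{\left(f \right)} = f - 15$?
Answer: $1088098875$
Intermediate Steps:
$Y{\left(f \right)} = -15 + f$ ($Y{\left(f \right)} = f - 15 = -15 + f$)
$\left(-969 - 3096\right) \left(\left(2441 + Y{\left(34 \right)}\right) \left(1527 - 1637\right) + \left(438 + 2487\right)\right) = \left(-969 - 3096\right) \left(\left(2441 + \left(-15 + 34\right)\right) \left(1527 - 1637\right) + \left(438 + 2487\right)\right) = - 4065 \left(\left(2441 + 19\right) \left(-110\right) + 2925\right) = - 4065 \left(2460 \left(-110\right) + 2925\right) = - 4065 \left(-270600 + 2925\right) = \left(-4065\right) \left(-267675\right) = 1088098875$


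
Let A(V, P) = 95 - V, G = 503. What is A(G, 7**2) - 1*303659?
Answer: -304067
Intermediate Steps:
A(G, 7**2) - 1*303659 = (95 - 1*503) - 1*303659 = (95 - 503) - 303659 = -408 - 303659 = -304067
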